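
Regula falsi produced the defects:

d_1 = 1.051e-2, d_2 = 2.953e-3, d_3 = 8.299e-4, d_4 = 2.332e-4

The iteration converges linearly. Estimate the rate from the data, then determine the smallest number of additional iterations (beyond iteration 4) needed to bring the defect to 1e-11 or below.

Rate ρ ≈ d_4/d_3 = 2.332e-4/8.299e-4 = 0.2810.
After j more steps, d_{4+j} ≈ 2.332e-4·ρ^j; need ρ^j ≤ 1e-11/2.332e-4 = 4.28816e-08.
j ≥ ln(4.28816e-08)/ln(0.2810) = -16.9648/-1.26940 = 13.364.
So 14 more iterations are needed.

14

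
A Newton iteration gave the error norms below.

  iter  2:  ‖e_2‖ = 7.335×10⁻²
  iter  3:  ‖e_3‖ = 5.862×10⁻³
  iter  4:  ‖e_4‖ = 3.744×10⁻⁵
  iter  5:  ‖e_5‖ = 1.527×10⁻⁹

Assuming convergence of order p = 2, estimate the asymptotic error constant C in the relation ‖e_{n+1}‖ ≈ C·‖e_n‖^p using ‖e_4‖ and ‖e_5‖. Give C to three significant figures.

C ≈ ‖e_5‖ / ‖e_4‖^2
  = 1.527×10⁻⁹ / (3.744×10⁻⁵)^2
  = 1.527×10⁻⁹ / 1.40175e-09 ≈ 1.0893

1.09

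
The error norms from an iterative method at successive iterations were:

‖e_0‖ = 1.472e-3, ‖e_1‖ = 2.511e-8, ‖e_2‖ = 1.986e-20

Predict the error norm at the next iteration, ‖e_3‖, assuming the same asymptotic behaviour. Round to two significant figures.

3.8e-51

First estimate the order: p ≈ ln(‖e_2‖/‖e_1‖) / ln(‖e_1‖/‖e_0‖) = ln(1.986e-20/2.511e-8)/ln(2.511e-8/1.472e-3) = ln(7.9092e-13)/ln(1.70584e-05) ≈ 2.5381.
Then ‖e_3‖ ≈ ‖e_2‖·(‖e_2‖/‖e_1‖)^p = 1.986e-20·(7.9092e-13)^2.5381 = 1.986e-20·1.9242e-31 ≈ 3.821e-51.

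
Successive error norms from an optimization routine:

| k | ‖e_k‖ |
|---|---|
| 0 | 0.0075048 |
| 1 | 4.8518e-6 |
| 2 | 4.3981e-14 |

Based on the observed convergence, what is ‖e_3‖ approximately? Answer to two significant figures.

First estimate the order: p ≈ ln(‖e_2‖/‖e_1‖) / ln(‖e_1‖/‖e_0‖) = ln(4.3981e-14/4.8518e-6)/ln(4.8518e-6/0.0075048) = ln(9.06488e-09)/ln(0.000646493) ≈ 2.5216.
Then ‖e_3‖ ≈ ‖e_2‖·(‖e_2‖/‖e_1‖)^p = 4.3981e-14·(9.06488e-09)^2.5216 = 4.3981e-14·5.24426e-21 ≈ 2.306e-34.

2.3e-34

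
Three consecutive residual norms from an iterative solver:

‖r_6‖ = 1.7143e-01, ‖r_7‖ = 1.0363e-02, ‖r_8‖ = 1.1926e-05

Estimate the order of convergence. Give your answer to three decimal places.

p ≈ ln(‖r_8‖/‖r_7‖) / ln(‖r_7‖/‖r_6‖)
  = ln(1.1926e-05/1.0363e-02) / ln(1.0363e-02/1.7143e-01)
  = ln(0.00115083) / ln(0.0604503)
  = -6.767272 / -2.805934 ≈ 2.411772

2.412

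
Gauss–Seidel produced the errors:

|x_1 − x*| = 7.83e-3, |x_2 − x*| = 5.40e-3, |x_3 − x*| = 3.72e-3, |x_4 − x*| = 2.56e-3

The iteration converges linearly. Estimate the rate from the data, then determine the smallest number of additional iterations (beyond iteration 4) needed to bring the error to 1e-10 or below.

46

Rate ρ ≈ |x_4 − x*|/|x_3 − x*| = 2.56e-3/3.72e-3 = 0.6882.
After j more steps, |x_{4+j} − x*| ≈ 2.56e-3·ρ^j; need ρ^j ≤ 1e-10/2.56e-3 = 3.90625e-08.
j ≥ ln(3.90625e-08)/ln(0.6882) = -17.0581/-0.37368 = 45.649.
So 46 more iterations are needed.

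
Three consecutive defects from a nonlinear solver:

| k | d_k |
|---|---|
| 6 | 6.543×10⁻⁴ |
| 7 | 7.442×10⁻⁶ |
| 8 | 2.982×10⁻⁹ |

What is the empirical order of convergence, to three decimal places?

p ≈ ln(d_8/d_7) / ln(d_7/d_6)
  = ln(2.982×10⁻⁹/7.442×10⁻⁶) / ln(7.442×10⁻⁶/6.543×10⁻⁴)
  = ln(0.000400699) / ln(0.011374)
  = -7.822300 / -4.476425 ≈ 1.747444

1.747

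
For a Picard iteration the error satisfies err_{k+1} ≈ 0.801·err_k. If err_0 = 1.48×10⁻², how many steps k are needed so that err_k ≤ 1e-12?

106

After k steps, err_k ≈ 1.48×10⁻²·0.801^k.
Need 0.801^k ≤ 1e-12/1.48×10⁻² = 6.75676e-11.
k ≥ ln(6.75676e-11)/ln(0.801) = -23.4179/-0.22189 = 105.538.
Smallest integer k = 106.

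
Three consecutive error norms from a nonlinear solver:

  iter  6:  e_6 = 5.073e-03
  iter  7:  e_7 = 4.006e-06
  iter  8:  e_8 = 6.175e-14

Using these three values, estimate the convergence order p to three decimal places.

2.518

p ≈ ln(e_8/e_7) / ln(e_7/e_6)
  = ln(6.175e-14/4.006e-06) / ln(4.006e-06/5.073e-03)
  = ln(1.54144e-08) / ln(0.000789671)
  = -17.987964 / -7.143894 ≈ 2.517949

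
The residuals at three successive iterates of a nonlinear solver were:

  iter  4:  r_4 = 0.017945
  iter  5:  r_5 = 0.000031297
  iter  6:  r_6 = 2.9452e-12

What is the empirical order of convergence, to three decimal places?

p ≈ ln(r_6/r_5) / ln(r_5/r_4)
  = ln(2.9452e-12/0.000031297) / ln(0.000031297/0.017945)
  = ln(9.41049e-08) / ln(0.00174405)
  = -16.178856 / -6.351545 ≈ 2.547232

2.547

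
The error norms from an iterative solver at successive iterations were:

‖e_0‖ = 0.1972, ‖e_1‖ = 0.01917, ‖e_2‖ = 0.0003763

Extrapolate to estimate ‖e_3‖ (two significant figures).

5.0e-7

First estimate the order: p ≈ ln(‖e_2‖/‖e_1‖) / ln(‖e_1‖/‖e_0‖) = ln(0.0003763/0.01917)/ln(0.01917/0.1972) = ln(0.0196296)/ln(0.097211) ≈ 1.6864.
Then ‖e_3‖ ≈ ‖e_2‖·(‖e_2‖/‖e_1‖)^p = 0.0003763·(0.0196296)^1.6864 = 0.0003763·0.0013218 ≈ 4.974e-07.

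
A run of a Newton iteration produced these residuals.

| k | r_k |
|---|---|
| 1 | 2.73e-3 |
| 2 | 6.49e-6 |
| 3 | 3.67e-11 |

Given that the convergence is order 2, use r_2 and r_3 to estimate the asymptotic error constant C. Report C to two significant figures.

C ≈ r_3 / r_2^2
  = 3.67e-11 / (6.49e-6)^2
  = 3.67e-11 / 4.21201e-11 ≈ 0.87132

0.87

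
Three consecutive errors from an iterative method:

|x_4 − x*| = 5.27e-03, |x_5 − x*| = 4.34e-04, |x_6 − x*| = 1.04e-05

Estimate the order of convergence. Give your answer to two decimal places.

p ≈ ln(|x_6 − x*|/|x_5 − x*|) / ln(|x_5 − x*|/|x_4 − x*|)
  = ln(1.04e-05/4.34e-04) / ln(4.34e-04/5.27e-03)
  = ln(0.0239631) / ln(0.0823529)
  = -3.73124 / -2.49674 ≈ 1.49444

1.49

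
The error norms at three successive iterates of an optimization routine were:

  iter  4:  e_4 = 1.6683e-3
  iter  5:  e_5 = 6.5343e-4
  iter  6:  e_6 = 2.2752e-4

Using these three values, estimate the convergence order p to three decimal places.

1.126

p ≈ ln(e_6/e_5) / ln(e_5/e_4)
  = ln(2.2752e-4/6.5343e-4) / ln(6.5343e-4/1.6683e-3)
  = ln(0.348193) / ln(0.391674)
  = -1.054998 / -0.937325 ≈ 1.125541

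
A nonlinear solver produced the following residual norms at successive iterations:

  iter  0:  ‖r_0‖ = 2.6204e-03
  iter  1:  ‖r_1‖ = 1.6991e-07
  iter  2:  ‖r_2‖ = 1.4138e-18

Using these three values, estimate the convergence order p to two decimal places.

p ≈ ln(‖r_2‖/‖r_1‖) / ln(‖r_1‖/‖r_0‖)
  = ln(1.4138e-18/1.6991e-07) / ln(1.6991e-07/2.6204e-03)
  = ln(8.32088e-12) / ln(6.48412e-05)
  = -25.51225 / -9.64357 ≈ 2.64552

2.65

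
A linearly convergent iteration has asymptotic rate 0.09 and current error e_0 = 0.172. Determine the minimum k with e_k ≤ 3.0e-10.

After k steps, e_k ≈ 0.172·0.09^k.
Need 0.09^k ≤ 3.0e-10/0.172 = 1.74419e-09.
k ≥ ln(1.74419e-09)/ln(0.09) = -20.1670/-2.40795 = 8.375.
Smallest integer k = 9.

9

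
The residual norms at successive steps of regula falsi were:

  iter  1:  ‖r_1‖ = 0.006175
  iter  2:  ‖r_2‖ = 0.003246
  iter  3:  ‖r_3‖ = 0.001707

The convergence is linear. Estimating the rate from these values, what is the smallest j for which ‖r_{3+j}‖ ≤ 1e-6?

Rate ρ ≈ ‖r_3‖/‖r_2‖ = 0.001707/0.003246 = 0.5259.
After j more steps, ‖r_{3+j}‖ ≈ 0.001707·ρ^j; need ρ^j ≤ 1e-6/0.001707 = 0.000585823.
j ≥ ln(0.000585823)/ln(0.5259) = -7.4425/-0.64264 = 11.581.
So 12 more iterations are needed.

12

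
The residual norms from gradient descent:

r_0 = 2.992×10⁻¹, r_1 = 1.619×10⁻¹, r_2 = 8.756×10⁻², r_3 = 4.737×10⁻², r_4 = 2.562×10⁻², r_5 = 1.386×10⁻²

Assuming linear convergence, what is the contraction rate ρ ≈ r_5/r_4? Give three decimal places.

ρ ≈ r_5/r_4 = 1.386×10⁻²/2.562×10⁻² = 0.54098

0.541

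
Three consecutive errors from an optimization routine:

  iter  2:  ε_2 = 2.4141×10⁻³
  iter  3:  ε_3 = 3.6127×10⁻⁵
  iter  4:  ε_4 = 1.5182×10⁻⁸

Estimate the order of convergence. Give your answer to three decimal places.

p ≈ ln(ε_4/ε_3) / ln(ε_3/ε_2)
  = ln(1.5182×10⁻⁸/3.6127×10⁻⁵) / ln(3.6127×10⁻⁵/2.4141×10⁻³)
  = ln(0.00042024) / ln(0.014965)
  = -7.774685 / -4.202041 ≈ 1.850216

1.850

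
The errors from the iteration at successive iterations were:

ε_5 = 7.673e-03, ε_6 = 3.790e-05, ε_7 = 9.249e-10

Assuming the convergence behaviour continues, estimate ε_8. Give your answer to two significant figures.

First estimate the order: p ≈ ln(ε_7/ε_6) / ln(ε_6/ε_5) = ln(9.249e-10/3.790e-05)/ln(3.790e-05/7.673e-03) = ln(2.44037e-05)/ln(0.0049394) ≈ 2.0000.
Then ε_8 ≈ ε_7·(ε_7/ε_6)^p = 9.249e-10·(2.44037e-05)^2.0000 = 9.249e-10·5.95541e-10 ≈ 5.508e-19.

5.5e-19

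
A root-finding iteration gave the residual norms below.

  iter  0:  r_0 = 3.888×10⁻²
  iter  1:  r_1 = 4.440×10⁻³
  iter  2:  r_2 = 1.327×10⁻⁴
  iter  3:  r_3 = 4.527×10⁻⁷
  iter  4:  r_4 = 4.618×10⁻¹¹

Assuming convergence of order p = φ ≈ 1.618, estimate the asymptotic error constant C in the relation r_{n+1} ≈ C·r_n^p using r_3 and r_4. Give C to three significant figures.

C ≈ r_4 / r_3^1.618
  = 4.618×10⁻¹¹ / (4.527×10⁻⁷)^1.618
  = 4.618×10⁻¹¹ / 5.43377e-11 ≈ 0.84987

0.850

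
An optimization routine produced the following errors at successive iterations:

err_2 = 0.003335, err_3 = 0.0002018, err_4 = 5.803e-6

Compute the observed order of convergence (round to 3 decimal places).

1.265

p ≈ ln(err_4/err_3) / ln(err_3/err_2)
  = ln(5.803e-6/0.0002018) / ln(0.0002018/0.003335)
  = ln(0.0287562) / ln(0.0605097)
  = -3.548902 / -2.804952 ≈ 1.265227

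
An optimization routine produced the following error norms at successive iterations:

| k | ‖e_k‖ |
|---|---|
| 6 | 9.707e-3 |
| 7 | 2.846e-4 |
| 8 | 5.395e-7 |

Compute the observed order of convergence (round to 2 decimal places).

1.78

p ≈ ln(‖e_8‖/‖e_7‖) / ln(‖e_7‖/‖e_6‖)
  = ln(5.395e-7/2.846e-4) / ln(2.846e-4/9.707e-3)
  = ln(0.00189564) / ln(0.029319)
  = -6.26820 / -3.52952 ≈ 1.77594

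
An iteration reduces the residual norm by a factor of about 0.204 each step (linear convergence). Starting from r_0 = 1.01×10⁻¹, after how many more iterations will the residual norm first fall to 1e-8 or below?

11

After k steps, r_k ≈ 1.01×10⁻¹·0.204^k.
Need 0.204^k ≤ 1e-8/1.01×10⁻¹ = 9.90099e-08.
k ≥ ln(9.90099e-08)/ln(0.204) = -16.1280/-1.58964 = 10.146.
Smallest integer k = 11.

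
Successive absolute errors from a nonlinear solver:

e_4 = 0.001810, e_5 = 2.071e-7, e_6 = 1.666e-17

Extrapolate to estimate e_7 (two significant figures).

2.3e-43

First estimate the order: p ≈ ln(e_6/e_5) / ln(e_5/e_4) = ln(1.666e-17/2.071e-7)/ln(2.071e-7/0.001810) = ln(8.04442e-11)/ln(0.00011442) ≈ 2.5611.
Then e_7 ≈ e_6·(e_6/e_5)^p = 1.666e-17·(8.04442e-11)^2.5611 = 1.666e-17·1.40269e-26 ≈ 2.337e-43.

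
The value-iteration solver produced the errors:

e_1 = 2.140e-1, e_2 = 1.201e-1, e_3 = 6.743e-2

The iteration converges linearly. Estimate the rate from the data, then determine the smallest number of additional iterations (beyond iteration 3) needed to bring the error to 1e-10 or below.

36

Rate ρ ≈ e_3/e_2 = 6.743e-2/1.201e-1 = 0.5614.
After j more steps, e_{3+j} ≈ 6.743e-2·ρ^j; need ρ^j ≤ 1e-10/6.743e-2 = 1.48302e-09.
j ≥ ln(1.48302e-09)/ln(0.5614) = -20.3292/-0.57732 = 35.213.
So 36 more iterations are needed.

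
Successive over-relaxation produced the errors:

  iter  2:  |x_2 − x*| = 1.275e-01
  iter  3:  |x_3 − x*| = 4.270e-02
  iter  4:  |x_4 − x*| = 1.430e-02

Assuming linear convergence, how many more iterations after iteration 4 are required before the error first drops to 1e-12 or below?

22

Rate ρ ≈ |x_4 − x*|/|x_3 − x*| = 1.430e-02/4.270e-02 = 0.3349.
After j more steps, |x_{4+j} − x*| ≈ 1.430e-02·ρ^j; need ρ^j ≤ 1e-12/1.430e-02 = 6.99301e-11.
j ≥ ln(6.99301e-11)/ln(0.3349) = -23.3835/-1.09392 = 21.376.
So 22 more iterations are needed.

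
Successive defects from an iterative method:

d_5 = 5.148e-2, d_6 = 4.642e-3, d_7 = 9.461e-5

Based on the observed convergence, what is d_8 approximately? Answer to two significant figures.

First estimate the order: p ≈ ln(d_7/d_6) / ln(d_6/d_5) = ln(9.461e-5/4.642e-3)/ln(4.642e-3/5.148e-2) = ln(0.0203813)/ln(0.0901709) ≈ 1.6181.
Then d_8 ≈ d_7·(d_7/d_6)^p = 9.461e-5·(0.0203813)^1.6181 = 9.461e-5·0.00183725 ≈ 1.738e-07.

1.7e-7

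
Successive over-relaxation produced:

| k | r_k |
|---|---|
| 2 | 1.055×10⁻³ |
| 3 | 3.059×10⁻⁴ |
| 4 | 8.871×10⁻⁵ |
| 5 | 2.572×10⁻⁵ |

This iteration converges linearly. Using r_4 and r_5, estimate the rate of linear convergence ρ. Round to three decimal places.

0.290

ρ ≈ r_5/r_4 = 2.572×10⁻⁵/8.871×10⁻⁵ = 0.28993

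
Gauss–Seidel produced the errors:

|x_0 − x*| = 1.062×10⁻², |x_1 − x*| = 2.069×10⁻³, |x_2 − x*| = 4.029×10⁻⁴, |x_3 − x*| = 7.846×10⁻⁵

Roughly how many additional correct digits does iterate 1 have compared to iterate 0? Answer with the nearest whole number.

1

Digits gained ≈ log₁₀(|x_0 − x*|/|x_1 − x*|) = log₁₀(1.062×10⁻²/2.069×10⁻³) = log₁₀(5.13291) ≈ 0.710.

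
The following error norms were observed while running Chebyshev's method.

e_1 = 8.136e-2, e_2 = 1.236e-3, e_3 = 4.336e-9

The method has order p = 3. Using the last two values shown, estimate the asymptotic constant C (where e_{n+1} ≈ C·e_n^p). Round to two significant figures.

2.3

C ≈ e_3 / e_2^3
  = 4.336e-9 / (1.236e-3)^3
  = 4.336e-9 / 1.88823e-09 ≈ 2.2963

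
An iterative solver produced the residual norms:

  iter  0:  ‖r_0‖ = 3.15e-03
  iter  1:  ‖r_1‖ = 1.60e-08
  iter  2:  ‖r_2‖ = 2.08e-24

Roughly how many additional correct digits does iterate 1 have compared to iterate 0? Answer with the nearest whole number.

5

Digits gained ≈ log₁₀(‖r_0‖/‖r_1‖) = log₁₀(3.15e-03/1.60e-08) = log₁₀(196875) ≈ 5.294.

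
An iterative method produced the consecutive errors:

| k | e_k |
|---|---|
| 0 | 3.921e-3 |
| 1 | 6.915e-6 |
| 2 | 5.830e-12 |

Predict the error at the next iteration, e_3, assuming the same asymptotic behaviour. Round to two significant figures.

First estimate the order: p ≈ ln(e_2/e_1) / ln(e_1/e_0) = ln(5.830e-12/6.915e-6)/ln(6.915e-6/3.921e-3) = ln(8.43095e-07)/ln(0.00176358) ≈ 2.2059.
Then e_3 ≈ e_2·(e_2/e_1)^p = 5.830e-12·(8.43095e-07)^2.2059 = 5.830e-12·3.99109e-14 ≈ 2.327e-25.

2.3e-25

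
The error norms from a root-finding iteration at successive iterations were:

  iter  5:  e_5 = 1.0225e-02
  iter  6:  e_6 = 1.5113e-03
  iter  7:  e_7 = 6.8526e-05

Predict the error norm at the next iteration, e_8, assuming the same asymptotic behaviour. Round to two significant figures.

First estimate the order: p ≈ ln(e_7/e_6) / ln(e_6/e_5) = ln(6.8526e-05/1.5113e-03)/ln(1.5113e-03/1.0225e-02) = ln(0.0453424)/ln(0.147804) ≈ 1.6181.
Then e_8 ≈ e_7·(e_7/e_6)^p = 6.8526e-05·(0.0453424)^1.6181 = 6.8526e-05·0.00670023 ≈ 4.591e-07.

4.6e-7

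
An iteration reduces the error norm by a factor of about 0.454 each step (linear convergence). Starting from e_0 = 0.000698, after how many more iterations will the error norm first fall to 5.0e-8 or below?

After k steps, e_k ≈ 0.000698·0.454^k.
Need 0.454^k ≤ 5.0e-8/0.000698 = 7.16332e-05.
k ≥ ln(7.16332e-05)/ln(0.454) = -9.5440/-0.78966 = 12.086.
Smallest integer k = 13.

13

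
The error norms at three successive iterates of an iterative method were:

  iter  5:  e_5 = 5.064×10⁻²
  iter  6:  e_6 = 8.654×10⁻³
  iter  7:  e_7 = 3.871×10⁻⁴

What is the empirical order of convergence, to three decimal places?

1.759

p ≈ ln(e_7/e_6) / ln(e_6/e_5)
  = ln(3.871×10⁻⁴/8.654×10⁻³) / ln(8.654×10⁻³/5.064×10⁻²)
  = ln(0.0447308) / ln(0.170893)
  = -3.107093 / -1.766718 ≈ 1.758681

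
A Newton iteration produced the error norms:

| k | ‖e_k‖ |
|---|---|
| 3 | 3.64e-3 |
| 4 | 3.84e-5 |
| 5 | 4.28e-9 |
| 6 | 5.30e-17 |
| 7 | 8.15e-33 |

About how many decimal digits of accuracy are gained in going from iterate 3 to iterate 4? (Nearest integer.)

Digits gained ≈ log₁₀(‖e_3‖/‖e_4‖) = log₁₀(3.64e-3/3.84e-5) = log₁₀(94.7917) ≈ 1.977.

2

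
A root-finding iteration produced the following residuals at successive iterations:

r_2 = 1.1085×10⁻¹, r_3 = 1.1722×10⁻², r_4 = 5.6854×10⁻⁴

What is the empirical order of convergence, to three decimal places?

1.347

p ≈ ln(r_4/r_3) / ln(r_3/r_2)
  = ln(5.6854×10⁻⁴/1.1722×10⁻²) / ln(1.1722×10⁻²/1.1085×10⁻¹)
  = ln(0.048502) / ln(0.105747)
  = -3.026150 / -2.246706 ≈ 1.346927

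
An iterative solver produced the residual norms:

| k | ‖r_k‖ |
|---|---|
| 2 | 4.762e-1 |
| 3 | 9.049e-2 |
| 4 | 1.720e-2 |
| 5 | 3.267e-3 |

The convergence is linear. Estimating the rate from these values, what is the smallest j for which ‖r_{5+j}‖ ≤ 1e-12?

14

Rate ρ ≈ ‖r_5‖/‖r_4‖ = 3.267e-3/1.720e-2 = 0.1899.
After j more steps, ‖r_{5+j}‖ ≈ 3.267e-3·ρ^j; need ρ^j ≤ 1e-12/3.267e-3 = 3.06091e-10.
j ≥ ln(3.06091e-10)/ln(0.1899) = -21.9071/-1.66126 = 13.187.
So 14 more iterations are needed.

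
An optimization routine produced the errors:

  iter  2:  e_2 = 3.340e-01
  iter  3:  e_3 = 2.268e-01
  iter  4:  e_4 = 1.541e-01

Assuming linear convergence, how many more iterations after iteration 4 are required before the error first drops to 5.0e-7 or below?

33

Rate ρ ≈ e_4/e_3 = 1.541e-01/2.268e-01 = 0.6795.
After j more steps, e_{4+j} ≈ 1.541e-01·ρ^j; need ρ^j ≤ 5.0e-7/1.541e-01 = 3.24465e-06.
j ≥ ln(3.24465e-06)/ln(0.6795) = -12.6385/-0.38640 = 32.708.
So 33 more iterations are needed.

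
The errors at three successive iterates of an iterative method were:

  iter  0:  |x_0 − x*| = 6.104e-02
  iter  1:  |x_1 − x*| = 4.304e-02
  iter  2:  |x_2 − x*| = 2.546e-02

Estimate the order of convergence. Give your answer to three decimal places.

1.503

p ≈ ln(|x_2 − x*|/|x_1 − x*|) / ln(|x_1 − x*|/|x_0 − x*|)
  = ln(2.546e-02/4.304e-02) / ln(4.304e-02/6.104e-02)
  = ln(0.591543) / ln(0.705111)
  = -0.525021 / -0.349400 ≈ 1.502636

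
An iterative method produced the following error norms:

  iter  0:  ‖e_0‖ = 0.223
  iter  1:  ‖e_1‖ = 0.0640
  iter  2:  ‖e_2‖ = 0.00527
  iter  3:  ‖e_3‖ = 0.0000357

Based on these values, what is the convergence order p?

2

Consecutive ratios: ‖e_3‖/‖e_2‖ = 0.0000357/0.00527 = 0.00677419, ‖e_2‖/‖e_1‖ = 0.00527/0.0640 = 0.0823438.
p ≈ ln(0.00677419)/ln(0.0823438) = -4.9946/-2.4969 ≈ 2.00.
So the convergence is quadratic (order 2).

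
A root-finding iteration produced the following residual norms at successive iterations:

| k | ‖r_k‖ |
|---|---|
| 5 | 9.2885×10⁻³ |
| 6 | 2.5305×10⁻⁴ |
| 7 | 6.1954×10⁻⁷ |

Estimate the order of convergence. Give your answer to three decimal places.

p ≈ ln(‖r_7‖/‖r_6‖) / ln(‖r_6‖/‖r_5‖)
  = ln(6.1954×10⁻⁷/2.5305×10⁻⁴) / ln(2.5305×10⁻⁴/9.2885×10⁻³)
  = ln(0.00244829) / ln(0.0272434)
  = -6.012365 / -3.602944 ≈ 1.668737

1.669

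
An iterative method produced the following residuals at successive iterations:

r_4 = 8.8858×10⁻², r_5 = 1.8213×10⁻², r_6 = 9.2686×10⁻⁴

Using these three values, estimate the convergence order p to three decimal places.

p ≈ ln(r_6/r_5) / ln(r_5/r_4)
  = ln(9.2686×10⁻⁴/1.8213×10⁻²) / ln(1.8213×10⁻²/8.8858×10⁻²)
  = ln(0.05089) / ln(0.204967)
  = -2.978089 / -1.584906 ≈ 1.879032

1.879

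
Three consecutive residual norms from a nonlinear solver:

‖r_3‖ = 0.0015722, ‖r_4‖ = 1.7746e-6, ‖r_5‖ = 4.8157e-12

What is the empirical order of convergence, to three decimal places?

1.889

p ≈ ln(‖r_5‖/‖r_4‖) / ln(‖r_4‖/‖r_3‖)
  = ln(4.8157e-12/1.7746e-6) / ln(1.7746e-6/0.0015722)
  = ln(2.71368e-06) / ln(0.00112874)
  = -12.817205 / -6.786653 ≈ 1.888590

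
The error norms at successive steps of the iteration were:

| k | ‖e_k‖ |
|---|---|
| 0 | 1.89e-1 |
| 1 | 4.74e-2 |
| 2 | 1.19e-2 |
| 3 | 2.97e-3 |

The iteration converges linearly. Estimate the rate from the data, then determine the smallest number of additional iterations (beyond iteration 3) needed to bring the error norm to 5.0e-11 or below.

Rate ρ ≈ ‖e_3‖/‖e_2‖ = 2.97e-3/1.19e-2 = 0.2496.
After j more steps, ‖e_{3+j}‖ ≈ 2.97e-3·ρ^j; need ρ^j ≤ 5.0e-11/2.97e-3 = 1.6835e-08.
j ≥ ln(1.6835e-08)/ln(0.2496) = -17.8998/-1.38790 = 12.897.
So 13 more iterations are needed.

13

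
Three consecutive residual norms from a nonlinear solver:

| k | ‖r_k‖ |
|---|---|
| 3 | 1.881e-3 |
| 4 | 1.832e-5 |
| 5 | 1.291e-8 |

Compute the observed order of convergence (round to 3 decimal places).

p ≈ ln(‖r_5‖/‖r_4‖) / ln(‖r_4‖/‖r_3‖)
  = ln(1.291e-8/1.832e-5) / ln(1.832e-5/1.881e-3)
  = ln(0.000704694) / ln(0.0097395)
  = -7.257747 / -4.631565 ≈ 1.567018

1.567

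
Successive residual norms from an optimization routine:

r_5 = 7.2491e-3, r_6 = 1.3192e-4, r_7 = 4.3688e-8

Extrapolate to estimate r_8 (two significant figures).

4.8e-15

First estimate the order: p ≈ ln(r_7/r_6) / ln(r_6/r_5) = ln(4.3688e-8/1.3192e-4)/ln(1.3192e-4/7.2491e-3) = ln(0.00033117)/ln(0.0181981) ≈ 2.0000.
Then r_8 ≈ r_7·(r_7/r_6)^p = 4.3688e-8·(0.00033117)^2.0000 = 4.3688e-8·1.09674e-07 ≈ 4.791e-15.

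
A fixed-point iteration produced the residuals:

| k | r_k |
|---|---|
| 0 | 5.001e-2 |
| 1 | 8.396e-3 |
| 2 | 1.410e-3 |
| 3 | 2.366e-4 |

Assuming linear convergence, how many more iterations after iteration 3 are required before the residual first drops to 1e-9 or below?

7

Rate ρ ≈ r_3/r_2 = 2.366e-4/1.410e-3 = 0.1678.
After j more steps, r_{3+j} ≈ 2.366e-4·ρ^j; need ρ^j ≤ 1e-9/2.366e-4 = 4.22654e-06.
j ≥ ln(4.22654e-06)/ln(0.1678) = -12.3741/-1.78498 = 6.932.
So 7 more iterations are needed.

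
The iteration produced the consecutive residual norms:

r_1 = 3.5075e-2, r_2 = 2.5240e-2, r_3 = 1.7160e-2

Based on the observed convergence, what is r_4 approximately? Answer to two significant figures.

1.1e-2

First estimate the order: p ≈ ln(r_3/r_2) / ln(r_2/r_1) = ln(1.7160e-2/2.5240e-2)/ln(2.5240e-2/3.5075e-2) = ln(0.679873)/ln(0.719601) ≈ 1.1726.
Then r_4 ≈ r_3·(r_3/r_2)^p = 1.7160e-2·(0.679873)^1.1726 = 1.7160e-2·0.63607 ≈ 0.01091.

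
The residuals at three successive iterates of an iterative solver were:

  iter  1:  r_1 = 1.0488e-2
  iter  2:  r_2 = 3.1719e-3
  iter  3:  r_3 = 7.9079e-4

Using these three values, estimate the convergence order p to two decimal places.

p ≈ ln(r_3/r_2) / ln(r_2/r_1)
  = ln(7.9079e-4/3.1719e-3) / ln(3.1719e-3/1.0488e-2)
  = ln(0.249311) / ln(0.302431)
  = -1.38905 / -1.19590 ≈ 1.16151

1.16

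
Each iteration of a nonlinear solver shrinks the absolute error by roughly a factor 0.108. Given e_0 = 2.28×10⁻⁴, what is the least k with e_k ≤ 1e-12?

9

After k steps, e_k ≈ 2.28×10⁻⁴·0.108^k.
Need 0.108^k ≤ 1e-12/2.28×10⁻⁴ = 4.38596e-09.
k ≥ ln(4.38596e-09)/ln(0.108) = -19.2449/-2.22562 = 8.647.
Smallest integer k = 9.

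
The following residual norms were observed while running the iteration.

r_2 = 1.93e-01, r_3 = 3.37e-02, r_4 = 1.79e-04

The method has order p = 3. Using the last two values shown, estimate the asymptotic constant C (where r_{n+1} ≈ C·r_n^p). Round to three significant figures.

C ≈ r_4 / r_3^3
  = 1.79e-04 / (3.37e-02)^3
  = 1.79e-04 / 3.82728e-05 ≈ 4.677

4.68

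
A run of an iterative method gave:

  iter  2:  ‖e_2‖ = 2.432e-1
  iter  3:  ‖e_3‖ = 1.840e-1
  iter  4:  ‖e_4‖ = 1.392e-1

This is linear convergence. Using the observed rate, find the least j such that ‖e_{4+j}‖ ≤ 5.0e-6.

Rate ρ ≈ ‖e_4‖/‖e_3‖ = 1.392e-1/1.840e-1 = 0.7565.
After j more steps, ‖e_{4+j}‖ ≈ 1.392e-1·ρ^j; need ρ^j ≤ 5.0e-6/1.392e-1 = 3.59195e-05.
j ≥ ln(3.59195e-05)/ln(0.7565) = -10.2342/-0.27905 = 36.675.
So 37 more iterations are needed.

37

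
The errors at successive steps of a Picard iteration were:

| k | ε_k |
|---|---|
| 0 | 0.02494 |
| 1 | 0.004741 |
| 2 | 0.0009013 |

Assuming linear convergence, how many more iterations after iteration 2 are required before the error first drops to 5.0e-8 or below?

Rate ρ ≈ ε_2/ε_1 = 0.0009013/0.004741 = 0.1901.
After j more steps, ε_{2+j} ≈ 0.0009013·ρ^j; need ρ^j ≤ 5.0e-8/0.0009013 = 5.54754e-05.
j ≥ ln(5.54754e-05)/ln(0.1901) = -9.7996/-1.66021 = 5.903.
So 6 more iterations are needed.

6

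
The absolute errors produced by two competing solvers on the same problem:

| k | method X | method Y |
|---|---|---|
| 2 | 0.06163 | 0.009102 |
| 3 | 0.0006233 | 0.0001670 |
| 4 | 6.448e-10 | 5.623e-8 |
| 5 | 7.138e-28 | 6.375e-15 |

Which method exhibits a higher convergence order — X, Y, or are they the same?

Method X: p ≈ ln(7.138e-28/6.448e-10)/ln(6.448e-10/0.0006233) ≈ 3.00.
Method Y: p ≈ ln(6.375e-15/5.623e-8)/ln(5.623e-8/0.0001670) ≈ 2.00.
Method X has the higher order (≈3.0 vs ≈2.0).

X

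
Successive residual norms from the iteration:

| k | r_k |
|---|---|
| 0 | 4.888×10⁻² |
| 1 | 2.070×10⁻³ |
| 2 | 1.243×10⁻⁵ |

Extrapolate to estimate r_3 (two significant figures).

First estimate the order: p ≈ ln(r_2/r_1) / ln(r_1/r_0) = ln(1.243×10⁻⁵/2.070×10⁻³)/ln(2.070×10⁻³/4.888×10⁻²) = ln(0.00600483)/ln(0.0423486) ≈ 1.6178.
Then r_3 ≈ r_2·(r_2/r_1)^p = 1.243×10⁻⁵·(0.00600483)^1.6178 = 1.243×10⁻⁵·0.000254717 ≈ 3.166e-09.

3.2e-9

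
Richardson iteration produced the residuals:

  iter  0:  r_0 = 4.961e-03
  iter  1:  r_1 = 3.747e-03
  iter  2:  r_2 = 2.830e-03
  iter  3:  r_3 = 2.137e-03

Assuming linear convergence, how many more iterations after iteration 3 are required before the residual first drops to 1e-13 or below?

Rate ρ ≈ r_3/r_2 = 2.137e-03/2.830e-03 = 0.7551.
After j more steps, r_{3+j} ≈ 2.137e-03·ρ^j; need ρ^j ≤ 1e-13/2.137e-03 = 4.67946e-11.
j ≥ ln(4.67946e-11)/ln(0.7551) = -23.7853/-0.28091 = 84.672.
So 85 more iterations are needed.

85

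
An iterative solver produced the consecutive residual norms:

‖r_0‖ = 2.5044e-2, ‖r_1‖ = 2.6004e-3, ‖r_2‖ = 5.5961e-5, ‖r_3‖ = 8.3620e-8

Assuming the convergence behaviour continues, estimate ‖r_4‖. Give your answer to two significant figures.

1.4e-12

First estimate the order: p ≈ ln(‖r_3‖/‖r_2‖) / ln(‖r_2‖/‖r_1‖) = ln(8.3620e-8/5.5961e-5)/ln(5.5961e-5/2.6004e-3) = ln(0.00149425)/ln(0.0215202) ≈ 1.6949.
Then ‖r_4‖ ≈ ‖r_3‖·(‖r_3‖/‖r_2‖)^p = 8.3620e-8·(0.00149425)^1.6949 = 8.3620e-8·1.62529e-05 ≈ 1.359e-12.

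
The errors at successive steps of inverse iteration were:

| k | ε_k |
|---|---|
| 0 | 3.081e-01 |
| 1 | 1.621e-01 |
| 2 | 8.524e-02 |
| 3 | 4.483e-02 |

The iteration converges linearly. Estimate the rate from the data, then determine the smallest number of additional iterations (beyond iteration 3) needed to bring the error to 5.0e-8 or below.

22

Rate ρ ≈ ε_3/ε_2 = 4.483e-02/8.524e-02 = 0.5259.
After j more steps, ε_{3+j} ≈ 4.483e-02·ρ^j; need ρ^j ≤ 5.0e-8/4.483e-02 = 1.11532e-06.
j ≥ ln(1.11532e-06)/ln(0.5259) = -13.7064/-0.64264 = 21.328.
So 22 more iterations are needed.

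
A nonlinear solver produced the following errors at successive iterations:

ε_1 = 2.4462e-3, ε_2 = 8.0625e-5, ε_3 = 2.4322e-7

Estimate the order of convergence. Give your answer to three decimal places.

1.701

p ≈ ln(ε_3/ε_2) / ln(ε_2/ε_1)
  = ln(2.4322e-7/8.0625e-5) / ln(8.0625e-5/2.4462e-3)
  = ln(0.00301668) / ln(0.0329593)
  = -5.803598 / -3.412482 ≈ 1.700697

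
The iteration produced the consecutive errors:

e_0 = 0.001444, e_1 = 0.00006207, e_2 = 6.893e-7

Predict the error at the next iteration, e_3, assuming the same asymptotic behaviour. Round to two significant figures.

1.1e-9

First estimate the order: p ≈ ln(e_2/e_1) / ln(e_1/e_0) = ln(6.893e-7/0.00006207)/ln(0.00006207/0.001444) = ln(0.0111052)/ln(0.0429848) ≈ 1.4301.
Then e_3 ≈ e_2·(e_2/e_1)^p = 6.893e-7·(0.0111052)^1.4301 = 6.893e-7·0.0016029 ≈ 1.105e-09.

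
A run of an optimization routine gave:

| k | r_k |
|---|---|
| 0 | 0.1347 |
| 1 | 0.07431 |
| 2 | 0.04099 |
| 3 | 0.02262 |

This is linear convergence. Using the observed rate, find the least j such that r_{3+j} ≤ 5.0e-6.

15

Rate ρ ≈ r_3/r_2 = 0.02262/0.04099 = 0.5518.
After j more steps, r_{3+j} ≈ 0.02262·ρ^j; need ρ^j ≤ 5.0e-6/0.02262 = 0.000221043.
j ≥ ln(0.000221043)/ln(0.5518) = -8.4172/-0.59457 = 14.157.
So 15 more iterations are needed.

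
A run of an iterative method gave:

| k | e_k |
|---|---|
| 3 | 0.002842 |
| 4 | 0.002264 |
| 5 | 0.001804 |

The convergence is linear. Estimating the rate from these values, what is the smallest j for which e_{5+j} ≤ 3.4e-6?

28

Rate ρ ≈ e_5/e_4 = 0.001804/0.002264 = 0.7968.
After j more steps, e_{5+j} ≈ 0.001804·ρ^j; need ρ^j ≤ 3.4e-6/0.001804 = 0.0018847.
j ≥ ln(0.0018847)/ln(0.7968) = -6.2740/-0.22715 = 27.621.
So 28 more iterations are needed.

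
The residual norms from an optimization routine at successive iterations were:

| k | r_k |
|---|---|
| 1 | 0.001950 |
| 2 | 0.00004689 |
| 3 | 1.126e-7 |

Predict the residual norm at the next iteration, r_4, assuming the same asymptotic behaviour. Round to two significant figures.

First estimate the order: p ≈ ln(r_3/r_2) / ln(r_2/r_1) = ln(1.126e-7/0.00004689)/ln(0.00004689/0.001950) = ln(0.00240136)/ln(0.0240462) ≈ 1.6180.
Then r_4 ≈ r_3·(r_3/r_2)^p = 1.126e-7·(0.00240136)^1.6180 = 1.126e-7·5.77537e-05 ≈ 6.503e-12.

6.5e-12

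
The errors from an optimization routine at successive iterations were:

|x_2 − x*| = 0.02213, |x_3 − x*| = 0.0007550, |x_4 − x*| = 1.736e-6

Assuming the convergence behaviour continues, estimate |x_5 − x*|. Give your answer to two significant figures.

First estimate the order: p ≈ ln(|x_4 − x*|/|x_3 − x*|) / ln(|x_3 − x*|/|x_2 − x*|) = ln(1.736e-6/0.0007550)/ln(0.0007550/0.02213) = ln(0.00229934)/ln(0.0341166) ≈ 1.7985.
Then |x_5 − x*| ≈ |x_4 − x*|·(|x_4 − x*|/|x_3 − x*|)^p = 1.736e-6·(0.00229934)^1.7985 = 1.736e-6·1.79822e-05 ≈ 3.122e-11.

3.1e-11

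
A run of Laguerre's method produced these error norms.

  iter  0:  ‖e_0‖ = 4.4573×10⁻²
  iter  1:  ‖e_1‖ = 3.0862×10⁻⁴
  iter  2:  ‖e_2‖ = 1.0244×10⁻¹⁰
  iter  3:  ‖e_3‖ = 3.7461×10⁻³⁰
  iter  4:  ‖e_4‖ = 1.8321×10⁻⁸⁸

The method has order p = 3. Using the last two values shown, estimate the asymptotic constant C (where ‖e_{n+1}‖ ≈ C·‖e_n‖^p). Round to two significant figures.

C ≈ ‖e_4‖ / ‖e_3‖^3
  = 1.8321×10⁻⁸⁸ / (3.7461×10⁻³⁰)^3
  = 1.8321×10⁻⁸⁸ / 5.257e-89 ≈ 3.4851

3.5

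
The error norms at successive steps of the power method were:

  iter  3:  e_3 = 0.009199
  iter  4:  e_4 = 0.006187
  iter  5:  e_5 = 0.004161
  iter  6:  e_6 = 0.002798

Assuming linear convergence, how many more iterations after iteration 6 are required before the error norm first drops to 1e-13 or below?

61

Rate ρ ≈ e_6/e_5 = 0.002798/0.004161 = 0.6724.
After j more steps, e_{6+j} ≈ 0.002798·ρ^j; need ρ^j ≤ 1e-13/0.002798 = 3.57398e-11.
j ≥ ln(3.57398e-11)/ln(0.6724) = -24.0548/-0.39690 = 60.607.
So 61 more iterations are needed.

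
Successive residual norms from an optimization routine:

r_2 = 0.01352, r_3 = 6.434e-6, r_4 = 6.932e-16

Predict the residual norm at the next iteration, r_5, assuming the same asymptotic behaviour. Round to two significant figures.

First estimate the order: p ≈ ln(r_4/r_3) / ln(r_3/r_2) = ln(6.932e-16/6.434e-6)/ln(6.434e-6/0.01352) = ln(1.0774e-10)/ln(0.000475888) ≈ 3.0000.
Then r_5 ≈ r_4·(r_4/r_3)^p = 6.932e-16·(1.0774e-10)^3.0000 = 6.932e-16·1.25064e-30 ≈ 8.669e-46.

8.7e-46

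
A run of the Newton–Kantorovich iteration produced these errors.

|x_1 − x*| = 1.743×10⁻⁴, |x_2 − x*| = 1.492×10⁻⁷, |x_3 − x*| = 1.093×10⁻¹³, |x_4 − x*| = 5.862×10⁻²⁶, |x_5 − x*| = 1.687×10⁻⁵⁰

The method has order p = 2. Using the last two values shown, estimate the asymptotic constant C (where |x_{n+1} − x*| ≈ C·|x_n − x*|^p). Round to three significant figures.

C ≈ |x_5 − x*| / |x_4 − x*|^2
  = 1.687×10⁻⁵⁰ / (5.862×10⁻²⁶)^2
  = 1.687×10⁻⁵⁰ / 3.4363e-51 ≈ 4.9093

4.91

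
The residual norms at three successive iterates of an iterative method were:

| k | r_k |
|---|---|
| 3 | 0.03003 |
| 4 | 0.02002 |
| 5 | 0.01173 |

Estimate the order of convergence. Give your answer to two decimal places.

1.32

p ≈ ln(r_5/r_4) / ln(r_4/r_3)
  = ln(0.01173/0.02002) / ln(0.02002/0.03003)
  = ln(0.585914) / ln(0.666667)
  = -0.53458 / -0.40546 ≈ 1.31845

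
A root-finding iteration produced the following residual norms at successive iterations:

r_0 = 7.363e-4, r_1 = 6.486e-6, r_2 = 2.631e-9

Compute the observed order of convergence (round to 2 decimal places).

1.65

p ≈ ln(r_2/r_1) / ln(r_1/r_0)
  = ln(2.631e-9/6.486e-6) / ln(6.486e-6/7.363e-4)
  = ln(0.000405643) / ln(0.00880891)
  = -7.81004 / -4.73199 ≈ 1.65048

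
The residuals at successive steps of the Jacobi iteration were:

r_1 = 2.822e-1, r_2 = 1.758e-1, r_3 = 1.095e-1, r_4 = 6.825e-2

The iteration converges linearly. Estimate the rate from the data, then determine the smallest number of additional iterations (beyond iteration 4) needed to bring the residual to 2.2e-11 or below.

Rate ρ ≈ r_4/r_3 = 6.825e-2/1.095e-1 = 0.6233.
After j more steps, r_{4+j} ≈ 6.825e-2·ρ^j; need ρ^j ≤ 2.2e-11/6.825e-2 = 3.22344e-10.
j ≥ ln(3.22344e-10)/ln(0.6233) = -21.8554/-0.47273 = 46.232.
So 47 more iterations are needed.

47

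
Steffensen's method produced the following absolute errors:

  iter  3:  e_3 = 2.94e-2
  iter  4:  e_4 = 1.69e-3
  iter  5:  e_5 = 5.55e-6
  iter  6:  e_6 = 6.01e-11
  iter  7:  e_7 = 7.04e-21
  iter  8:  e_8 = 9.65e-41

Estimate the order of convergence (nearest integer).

2

Consecutive ratios: e_8/e_7 = 9.65e-41/7.04e-21 = 1.37074e-20, e_7/e_6 = 7.04e-21/6.01e-11 = 1.17138e-10.
p ≈ ln(1.37074e-20)/ln(1.17138e-10) = -45.7364/-22.8677 ≈ 2.00.
So the convergence is quadratic (order 2).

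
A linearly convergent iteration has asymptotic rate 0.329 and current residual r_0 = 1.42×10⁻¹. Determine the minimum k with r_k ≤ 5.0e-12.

After k steps, r_k ≈ 1.42×10⁻¹·0.329^k.
Need 0.329^k ≤ 5.0e-12/1.42×10⁻¹ = 3.52113e-11.
k ≥ ln(3.52113e-11)/ln(0.329) = -24.0697/-1.11170 = 21.651.
Smallest integer k = 22.

22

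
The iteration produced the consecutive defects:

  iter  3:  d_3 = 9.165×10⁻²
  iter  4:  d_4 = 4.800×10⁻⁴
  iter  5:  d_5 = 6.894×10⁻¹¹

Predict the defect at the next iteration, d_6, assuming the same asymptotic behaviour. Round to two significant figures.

First estimate the order: p ≈ ln(d_5/d_4) / ln(d_4/d_3) = ln(6.894×10⁻¹¹/4.800×10⁻⁴)/ln(4.800×10⁻⁴/9.165×10⁻²) = ln(1.43625e-07)/ln(0.00523732) ≈ 3.0000.
Then d_6 ≈ d_5·(d_5/d_4)^p = 6.894×10⁻¹¹·(1.43625e-07)^3.0000 = 6.894×10⁻¹¹·2.96272e-21 ≈ 2.042e-31.

2.0e-31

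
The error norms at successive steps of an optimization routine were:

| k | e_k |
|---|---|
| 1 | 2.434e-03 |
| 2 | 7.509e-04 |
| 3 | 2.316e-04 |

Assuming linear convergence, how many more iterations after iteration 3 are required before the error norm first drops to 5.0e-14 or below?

Rate ρ ≈ e_3/e_2 = 2.316e-04/7.509e-04 = 0.3084.
After j more steps, e_{3+j} ≈ 2.316e-04·ρ^j; need ρ^j ≤ 5.0e-14/2.316e-04 = 2.15889e-10.
j ≥ ln(2.15889e-10)/ln(0.3084) = -22.2563/-1.17636 = 18.920.
So 19 more iterations are needed.

19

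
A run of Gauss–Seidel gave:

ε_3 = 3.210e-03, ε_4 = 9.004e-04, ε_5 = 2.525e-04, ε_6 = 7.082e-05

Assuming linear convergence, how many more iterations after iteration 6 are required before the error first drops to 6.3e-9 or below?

Rate ρ ≈ ε_6/ε_5 = 7.082e-05/2.525e-04 = 0.2805.
After j more steps, ε_{6+j} ≈ 7.082e-05·ρ^j; need ρ^j ≤ 6.3e-9/7.082e-05 = 8.89579e-05.
j ≥ ln(8.89579e-05)/ln(0.2805) = -9.3273/-1.27118 = 7.338.
So 8 more iterations are needed.

8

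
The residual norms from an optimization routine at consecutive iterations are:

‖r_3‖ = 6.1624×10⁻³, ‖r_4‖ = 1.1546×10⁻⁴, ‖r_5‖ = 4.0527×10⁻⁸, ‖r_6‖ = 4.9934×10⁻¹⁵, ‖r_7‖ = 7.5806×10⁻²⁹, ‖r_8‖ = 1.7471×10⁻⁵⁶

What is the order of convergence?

Consecutive ratios: ‖r_8‖/‖r_7‖ = 1.7471×10⁻⁵⁶/7.5806×10⁻²⁹ = 2.3047e-28, ‖r_7‖/‖r_6‖ = 7.5806×10⁻²⁹/4.9934×10⁻¹⁵ = 1.51812e-14.
p ≈ ln(2.3047e-28)/ln(1.51812e-14) = -63.6374/-31.8187 ≈ 2.00.
So the convergence is quadratic (order 2).

2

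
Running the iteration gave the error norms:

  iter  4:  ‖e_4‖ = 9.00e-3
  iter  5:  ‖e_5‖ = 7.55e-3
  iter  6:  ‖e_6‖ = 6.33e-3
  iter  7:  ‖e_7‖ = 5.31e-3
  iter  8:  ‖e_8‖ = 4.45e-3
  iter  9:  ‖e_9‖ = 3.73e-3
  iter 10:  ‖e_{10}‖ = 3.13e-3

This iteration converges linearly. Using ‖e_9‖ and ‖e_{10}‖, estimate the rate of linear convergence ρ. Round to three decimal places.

0.839

ρ ≈ ‖e_{10}‖/‖e_9‖ = 3.13e-3/3.73e-3 = 0.83914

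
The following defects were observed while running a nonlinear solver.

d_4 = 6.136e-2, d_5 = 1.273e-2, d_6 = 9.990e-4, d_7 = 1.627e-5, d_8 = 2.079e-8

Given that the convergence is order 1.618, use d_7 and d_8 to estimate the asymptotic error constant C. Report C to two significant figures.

1.2

C ≈ d_8 / d_7^1.618
  = 2.079e-8 / (1.627e-5)^1.618
  = 2.079e-8 / 1.78659e-08 ≈ 1.1637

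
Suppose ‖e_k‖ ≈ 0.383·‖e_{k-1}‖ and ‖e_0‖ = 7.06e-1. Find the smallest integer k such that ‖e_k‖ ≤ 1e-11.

After k steps, ‖e_k‖ ≈ 7.06e-1·0.383^k.
Need 0.383^k ≤ 1e-11/7.06e-1 = 1.41643e-11.
k ≥ ln(1.41643e-11)/ln(0.383) = -24.9803/-0.95972 = 26.029.
Smallest integer k = 27.

27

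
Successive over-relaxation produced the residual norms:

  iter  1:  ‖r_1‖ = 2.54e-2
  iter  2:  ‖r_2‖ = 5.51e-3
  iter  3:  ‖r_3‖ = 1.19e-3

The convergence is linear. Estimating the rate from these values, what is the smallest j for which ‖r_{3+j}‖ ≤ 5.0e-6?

Rate ρ ≈ ‖r_3‖/‖r_2‖ = 1.19e-3/5.51e-3 = 0.2160.
After j more steps, ‖r_{3+j}‖ ≈ 1.19e-3·ρ^j; need ρ^j ≤ 5.0e-6/1.19e-3 = 0.00420168.
j ≥ ln(0.00420168)/ln(0.2160) = -5.4723/-1.53248 = 3.571.
So 4 more iterations are needed.

4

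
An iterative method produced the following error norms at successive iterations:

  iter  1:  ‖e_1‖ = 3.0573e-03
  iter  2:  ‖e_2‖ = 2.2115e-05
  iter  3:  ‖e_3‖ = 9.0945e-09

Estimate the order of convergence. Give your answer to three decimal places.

p ≈ ln(‖e_3‖/‖e_2‖) / ln(‖e_2‖/‖e_1‖)
  = ln(9.0945e-09/2.2115e-05) / ln(2.2115e-05/3.0573e-03)
  = ln(0.000411237) / ln(0.00723351)
  = -7.796341 / -4.929031 ≈ 1.581719

1.582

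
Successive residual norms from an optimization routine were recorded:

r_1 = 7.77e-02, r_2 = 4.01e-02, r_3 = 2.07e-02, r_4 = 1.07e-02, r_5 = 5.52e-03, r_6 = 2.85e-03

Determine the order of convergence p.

1

Consecutive ratios: r_6/r_5 = 2.85e-03/5.52e-03 = 0.516304, r_5/r_4 = 5.52e-03/1.07e-02 = 0.515888.
p ≈ ln(0.516304)/ln(0.515888) = -0.6611/-0.6619 ≈ 1.00.
So the convergence is linear (order 1).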